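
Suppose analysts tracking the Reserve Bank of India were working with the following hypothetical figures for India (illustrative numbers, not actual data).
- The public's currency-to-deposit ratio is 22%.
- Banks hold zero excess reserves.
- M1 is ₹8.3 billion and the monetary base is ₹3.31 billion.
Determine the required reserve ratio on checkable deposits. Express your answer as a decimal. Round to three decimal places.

0.267

Using m = M/MB = 8.3/3.31 ≈ 2.507553. Since m = (1 + c)/(c + rr + e), the denominator satisfies c + rr + e = (1 + c)/m = (1 + 0.22) / 2.507553 ≈ 0.486530.
With c = 0.22 and e = 0, the required reserve ratio on checkable deposits is 0.486530 − 0.22 − 0 = 0.26653.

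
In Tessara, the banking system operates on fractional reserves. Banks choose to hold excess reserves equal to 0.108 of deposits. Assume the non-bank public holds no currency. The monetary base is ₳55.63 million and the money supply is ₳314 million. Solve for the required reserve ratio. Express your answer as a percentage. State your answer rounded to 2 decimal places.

6.92%

Using m = M/MB = 314/55.63 ≈ 5.644436. Since m = (1 + c)/(c + rr + e), the denominator satisfies c + rr + e = (1 + c)/m = (1 + 0) / 5.644436 ≈ 0.177166.
With c = 0 and e = 0.108, the required reserve ratio is 0.177166 − 0 − 0.108 = 0.069166.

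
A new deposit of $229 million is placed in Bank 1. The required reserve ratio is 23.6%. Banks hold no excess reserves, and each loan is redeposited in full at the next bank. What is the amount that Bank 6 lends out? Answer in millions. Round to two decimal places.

$45.54 million

Each bank lends a fraction (1 − rr) = 0.7640 of the deposit it receives, so Bank 6 receives 229·0.7640^5 and lends 229·0.7640^6 ≈ 45.5403 million.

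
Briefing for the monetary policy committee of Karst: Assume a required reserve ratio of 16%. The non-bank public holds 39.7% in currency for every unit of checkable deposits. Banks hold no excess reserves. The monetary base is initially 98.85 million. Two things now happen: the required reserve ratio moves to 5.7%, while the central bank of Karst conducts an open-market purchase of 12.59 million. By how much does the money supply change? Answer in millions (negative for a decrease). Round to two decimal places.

Before: m₁ = (1 + 0.397) / (0.16 + 0.397) ≈ 2.508079, MB₁ = 98.85, so M₁ = 2.508079 × 98.85 ≈ 247.9236 million.
After: m₂ = (1 + 0.397) / (0.057 + 0.397) ≈ 3.077093, MB₂ = 98.85 + 12.59 = 111.44, so M₂ = 3.077093 × 111.44 ≈ 342.9112 million.
ΔM = M₂ − M₁ = 342.9112 − 247.9236 = 94.9876 million.

94.99 million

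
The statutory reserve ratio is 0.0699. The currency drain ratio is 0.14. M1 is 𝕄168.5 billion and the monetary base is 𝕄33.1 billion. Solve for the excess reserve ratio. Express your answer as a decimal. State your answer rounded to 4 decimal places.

Using m = M/MB = 168.5/33.1 ≈ 5.090634. Since m = (1 + c)/(c + rr + e), the denominator satisfies c + rr + e = (1 + c)/m = (1 + 0.14) / 5.090634 ≈ 0.223941.
With c = 0.14 and rr = 0.0699, the excess reserve ratio is 0.223941 − 0.14 − 0.0699 = 0.014041.

0.0140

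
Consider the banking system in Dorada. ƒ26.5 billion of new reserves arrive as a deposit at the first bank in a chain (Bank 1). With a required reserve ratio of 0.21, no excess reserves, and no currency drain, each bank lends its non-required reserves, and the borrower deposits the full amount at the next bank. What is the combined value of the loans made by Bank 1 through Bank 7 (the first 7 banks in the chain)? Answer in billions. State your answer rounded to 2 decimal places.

Bank i lends (1 − rr)^i of the original deposit: Bank 1 lends 26.5·0.7900 = 20.9350, Bank 2 lends 26.5·0.7900² ≈ 16.5387, and so on.
Summing a geometric series: total = 26.5·[0.7900·(1 − 0.7900^7) / (1 − 0.7900)] ≈ 80.5460 billion.

ƒ80.55 billion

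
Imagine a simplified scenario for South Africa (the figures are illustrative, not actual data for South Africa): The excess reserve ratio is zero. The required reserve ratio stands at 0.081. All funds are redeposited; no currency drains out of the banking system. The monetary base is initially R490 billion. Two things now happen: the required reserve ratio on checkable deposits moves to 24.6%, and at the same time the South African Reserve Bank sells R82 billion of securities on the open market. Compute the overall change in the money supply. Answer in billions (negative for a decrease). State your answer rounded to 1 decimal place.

-4390.8 billion

Before: m₁ = 1 / (0.081) ≈ 12.34568, MB₁ = 490, so M₁ = 12.34568 × 490 = 6049.3832 billion.
After: m₂ = 1 / (0.246) ≈ 4.06504, MB₂ = 490 − 82 = 408, so M₂ = 4.06504 × 408 ≈ 1658.5363 billion.
ΔM = M₂ − M₁ = 1658.5363 − 6049.3832 = -4390.8469 billion.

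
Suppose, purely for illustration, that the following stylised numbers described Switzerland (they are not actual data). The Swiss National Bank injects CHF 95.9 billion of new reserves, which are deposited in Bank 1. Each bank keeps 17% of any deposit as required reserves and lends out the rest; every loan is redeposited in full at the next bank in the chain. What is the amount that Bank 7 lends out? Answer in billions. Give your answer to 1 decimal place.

CHF 26.0 billion

Each bank lends a fraction (1 − rr) = 0.8300 of the deposit it receives, so Bank 7 receives 95.9·0.8300^6 and lends 95.9·0.8300^7 ≈ 26.0235 billion.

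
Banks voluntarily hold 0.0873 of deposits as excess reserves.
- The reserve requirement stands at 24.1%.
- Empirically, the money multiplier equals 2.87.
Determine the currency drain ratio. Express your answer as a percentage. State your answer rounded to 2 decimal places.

3.09%

Using m = 2.87. From m = (1 + c)/(c + rr + e), rearranging gives 1 + c = m·(c + rr + e), so c·(1 − m) = m·(rr + e) − 1.
Hence c = [m·(rr + e) − 1]/(1 − m) = [2.87 × (0.241 + 0.0873) − 1] / (1 − 2.87) ≈ 0.030898.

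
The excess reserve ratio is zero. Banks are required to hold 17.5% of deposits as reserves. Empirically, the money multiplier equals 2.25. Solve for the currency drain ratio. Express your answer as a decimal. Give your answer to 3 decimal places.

0.485

Using m = 2.25. From m = (1 + c)/(c + rr + e), rearranging gives 1 + c = m·(c + rr + e), so c·(1 − m) = m·(rr + e) − 1.
Hence c = [m·(rr + e) − 1]/(1 − m) = [2.25 × (0.175 + 0) − 1] / (1 − 2.25) = 0.485000.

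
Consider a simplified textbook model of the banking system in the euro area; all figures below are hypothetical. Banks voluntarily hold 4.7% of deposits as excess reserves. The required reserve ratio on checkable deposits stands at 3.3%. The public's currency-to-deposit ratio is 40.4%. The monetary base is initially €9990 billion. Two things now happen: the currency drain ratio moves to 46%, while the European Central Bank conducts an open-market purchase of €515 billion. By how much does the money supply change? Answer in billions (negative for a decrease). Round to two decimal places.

Before: m₁ = (1 + 0.404) / (0.033 + 0.047 + 0.404) ≈ 2.9008264, MB₁ = 9990, so M₁ = 2.9008264 × 9990 ≈ 28979.2557 billion.
After: m₂ = (1 + 0.46) / (0.033 + 0.047 + 0.46) ≈ 2.7037037, MB₂ = 9990 + 515 = 10505, so M₂ = 2.7037037 × 10505 ≈ 28402.4074 billion.
ΔM = M₂ − M₁ = 28402.4074 − 28979.2557 = -576.8483 billion.

-576.85 billion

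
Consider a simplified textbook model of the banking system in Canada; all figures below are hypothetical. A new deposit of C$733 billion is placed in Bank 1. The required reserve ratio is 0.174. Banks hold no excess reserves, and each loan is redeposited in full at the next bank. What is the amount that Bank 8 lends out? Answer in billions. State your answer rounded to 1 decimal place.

Each bank lends a fraction (1 − rr) = 0.8260 of the deposit it receives, so Bank 8 receives 733·0.8260^7 and lends 733·0.8260^8 ≈ 158.8343 billion.

C$158.8 billion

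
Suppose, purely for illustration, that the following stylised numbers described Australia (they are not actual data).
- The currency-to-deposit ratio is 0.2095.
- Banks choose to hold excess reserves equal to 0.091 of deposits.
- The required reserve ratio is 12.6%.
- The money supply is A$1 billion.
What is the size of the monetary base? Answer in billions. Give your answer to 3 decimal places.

A$0.353 billion

The money multiplier is m = (1 + c) / (rr + e + c) = (1 + 0.2095) / (0.126 + 0.091 + 0.2095) ≈ 2.8359.
MB = M / m = 1 / 2.8359 ≈ 0.3526 billion.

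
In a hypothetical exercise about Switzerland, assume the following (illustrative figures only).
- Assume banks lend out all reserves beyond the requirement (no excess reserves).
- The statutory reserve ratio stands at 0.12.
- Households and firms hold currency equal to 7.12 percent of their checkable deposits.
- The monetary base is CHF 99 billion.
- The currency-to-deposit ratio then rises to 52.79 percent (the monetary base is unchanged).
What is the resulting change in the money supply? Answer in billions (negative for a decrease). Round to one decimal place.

Initially m₁ = (1 + 0.0712) / (0.12 + 0.0712) ≈ 5.6025, so M₁ = 5.6025 × 99 = 554.6475 billion.
After the change m₂ = (1 + 0.5279) / (0.12 + 0.5279) ≈ 2.3582, so M₂ = 2.3582 × 99 = 233.4618 billion.
ΔM = M₂ − M₁ = 233.4618 − 554.6475 = -321.1857 billion.

-321.2 billion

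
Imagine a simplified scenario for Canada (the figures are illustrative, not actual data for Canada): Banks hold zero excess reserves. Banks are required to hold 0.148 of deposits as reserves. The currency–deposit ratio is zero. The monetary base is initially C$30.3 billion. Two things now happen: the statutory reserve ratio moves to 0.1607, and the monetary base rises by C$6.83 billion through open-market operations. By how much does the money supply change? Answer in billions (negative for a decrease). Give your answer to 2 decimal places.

C$26.32 billion

Before: m₁ = 1 / (0.148) ≈ 6.75676, MB₁ = 30.3, so M₁ = 6.75676 × 30.3 ≈ 204.7298 billion.
After: m₂ = 1 / (0.1607) ≈ 6.22278, MB₂ = 30.3 + 6.83 = 37.13, so M₂ = 6.22278 × 37.13 ≈ 231.0518 billion.
ΔM = M₂ − M₁ = 231.0518 − 204.7298 = 26.322 billion.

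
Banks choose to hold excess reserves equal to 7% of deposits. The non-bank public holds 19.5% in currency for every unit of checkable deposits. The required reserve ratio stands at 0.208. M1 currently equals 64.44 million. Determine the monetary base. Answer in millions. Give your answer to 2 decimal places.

25.51 million

The money multiplier is m = (1 + c) / (rr + e + c) = (1 + 0.195) / (0.208 + 0.07 + 0.195) ≈ 2.52643.
MB = M / m = 64.44 / 2.52643 ≈ 25.5063 million.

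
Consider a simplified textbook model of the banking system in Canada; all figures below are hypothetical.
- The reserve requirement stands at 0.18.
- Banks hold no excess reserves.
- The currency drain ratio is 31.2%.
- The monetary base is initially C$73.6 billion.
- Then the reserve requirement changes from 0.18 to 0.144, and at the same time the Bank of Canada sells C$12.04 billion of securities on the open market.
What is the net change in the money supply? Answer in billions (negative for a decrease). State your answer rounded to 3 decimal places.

Before: m₁ = (1 + 0.312) / (0.18 + 0.312) ≈ 2.666667, MB₁ = 73.6, so M₁ = 2.666667 × 73.6 ≈ 196.2667 billion.
After: m₂ = (1 + 0.312) / (0.144 + 0.312) ≈ 2.877193, MB₂ = 73.6 − 12.04 = 61.56, so M₂ = 2.877193 × 61.56 ≈ 177.12 billion.
ΔM = M₂ − M₁ = 177.12 − 196.2667 = -19.1467 billion.

-19.147 billion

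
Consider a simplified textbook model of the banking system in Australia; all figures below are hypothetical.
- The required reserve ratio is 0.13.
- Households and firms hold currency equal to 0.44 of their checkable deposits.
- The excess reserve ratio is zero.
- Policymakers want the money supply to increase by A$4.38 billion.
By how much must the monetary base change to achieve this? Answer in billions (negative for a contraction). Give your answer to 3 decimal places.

The money multiplier is m = (1 + c) / (rr + c) = (1 + 0.44) / (0.13 + 0.44) ≈ 2.52632.
ΔMB = ΔM / m = (+4.38) / 2.52632 ≈ 1.7337 billion.

A$1.734 billion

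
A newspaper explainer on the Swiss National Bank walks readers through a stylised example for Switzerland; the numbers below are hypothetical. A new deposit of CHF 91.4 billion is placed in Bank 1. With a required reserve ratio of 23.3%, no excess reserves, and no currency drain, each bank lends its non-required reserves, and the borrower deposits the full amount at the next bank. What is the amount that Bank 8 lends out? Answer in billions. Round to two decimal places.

Each bank lends a fraction (1 − rr) = 0.7670 of the deposit it receives, so Bank 8 receives 91.4·0.7670^7 and lends 91.4·0.7670^8 ≈ 10.9474 billion.

CHF 10.95 billion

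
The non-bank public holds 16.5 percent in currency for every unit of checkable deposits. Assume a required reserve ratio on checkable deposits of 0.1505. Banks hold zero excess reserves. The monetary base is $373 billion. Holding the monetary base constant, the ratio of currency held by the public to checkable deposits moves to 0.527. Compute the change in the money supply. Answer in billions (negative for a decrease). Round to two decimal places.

Initially m₁ = (1 + 0.165) / (0.1505 + 0.165) ≈ 3.692552, so M₁ = 3.692552 × 373 ≈ 1377.3219 billion.
After the change m₂ = (1 + 0.527) / (0.1505 + 0.527) ≈ 2.253875, so M₂ = 2.253875 × 373 ≈ 840.6954 billion.
ΔM = M₂ − M₁ = 840.6954 − 1377.3219 = -536.6265 billion.

-536.63 billion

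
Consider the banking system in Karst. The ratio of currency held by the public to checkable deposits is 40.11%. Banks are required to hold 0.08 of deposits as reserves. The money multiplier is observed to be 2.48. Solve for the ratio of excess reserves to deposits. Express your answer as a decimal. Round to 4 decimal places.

Using m = 2.48. Since m = (1 + c)/(c + rr + e), the denominator satisfies c + rr + e = (1 + c)/m = (1 + 0.4011) / 2.48 ≈ 0.564960.
With c = 0.4011 and rr = 0.08, the ratio of excess reserves to deposits is 0.564960 − 0.4011 − 0.08 = 0.08386.

0.0839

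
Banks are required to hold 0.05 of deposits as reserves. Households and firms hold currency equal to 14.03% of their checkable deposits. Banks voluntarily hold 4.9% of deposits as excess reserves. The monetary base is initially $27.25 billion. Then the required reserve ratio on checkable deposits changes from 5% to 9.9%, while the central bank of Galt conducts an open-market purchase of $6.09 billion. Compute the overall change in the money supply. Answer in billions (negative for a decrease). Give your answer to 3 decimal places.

$2.018 billion

Before: m₁ = (1 + 0.1403) / (0.05 + 0.049 + 0.1403) ≈ 4.765148, MB₁ = 27.25, so M₁ = 4.765148 × 27.25 ≈ 129.8503 billion.
After: m₂ = (1 + 0.1403) / (0.099 + 0.049 + 0.1403) ≈ 3.955255, MB₂ = 27.25 + 6.09 = 33.34, so M₂ = 3.955255 × 33.34 ≈ 131.8682 billion.
ΔM = M₂ − M₁ = 131.8682 − 129.8503 = 2.0179 billion.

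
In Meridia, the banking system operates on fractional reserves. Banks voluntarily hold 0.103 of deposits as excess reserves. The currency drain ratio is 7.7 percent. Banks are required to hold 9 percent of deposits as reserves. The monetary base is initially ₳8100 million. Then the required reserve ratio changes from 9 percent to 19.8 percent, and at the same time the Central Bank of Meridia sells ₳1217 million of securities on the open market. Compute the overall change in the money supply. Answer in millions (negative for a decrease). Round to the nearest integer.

Before: m₁ = (1 + 0.077) / (0.09 + 0.103 + 0.077) ≈ 3.98889, MB₁ = 8100, so M₁ = 3.98889 × 8100 = 32310.009 million.
After: m₂ = (1 + 0.077) / (0.198 + 0.103 + 0.077) ≈ 2.84921, MB₂ = 8100 − 1217 = 6883, so M₂ = 2.84921 × 6883 ≈ 19611.1124 million.
ΔM = M₂ − M₁ = 19611.1124 − 32310.009 = -12698.8966 million.

-12699 million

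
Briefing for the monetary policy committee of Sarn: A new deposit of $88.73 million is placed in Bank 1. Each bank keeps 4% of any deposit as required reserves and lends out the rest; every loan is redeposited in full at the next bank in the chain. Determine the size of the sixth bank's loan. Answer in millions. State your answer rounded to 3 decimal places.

Each bank lends a fraction (1 − rr) = 0.9600 of the deposit it receives, so Bank 6 receives 88.73·0.9600^5 and lends 88.73·0.9600^6 ≈ 69.4541 million.

$69.454 million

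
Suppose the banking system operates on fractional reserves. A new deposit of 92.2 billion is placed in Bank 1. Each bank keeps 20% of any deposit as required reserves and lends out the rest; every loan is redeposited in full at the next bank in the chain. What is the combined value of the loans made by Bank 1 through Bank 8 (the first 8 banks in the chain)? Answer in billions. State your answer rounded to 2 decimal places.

Bank i lends (1 − rr)^i of the original deposit: Bank 1 lends 92.2·0.8000 = 73.7600, Bank 2 lends 92.2·0.8000² = 59.0080, and so on.
Summing a geometric series: total = 92.2·[0.8000·(1 − 0.8000^8) / (1 − 0.8000)] ≈ 306.9256 billion.

306.93 billion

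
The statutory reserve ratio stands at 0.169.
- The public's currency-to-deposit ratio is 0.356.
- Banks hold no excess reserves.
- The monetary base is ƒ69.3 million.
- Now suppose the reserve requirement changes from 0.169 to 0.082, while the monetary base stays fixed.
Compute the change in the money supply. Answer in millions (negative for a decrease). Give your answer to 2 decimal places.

ƒ35.55 million

Initially m₁ = (1 + 0.356) / (0.169 + 0.356) ≈ 2.58286, so M₁ = 2.58286 × 69.3 ≈ 178.9922 million.
After the change m₂ = (1 + 0.356) / (0.082 + 0.356) ≈ 3.09589, so M₂ = 3.09589 × 69.3 ≈ 214.5452 million.
ΔM = M₂ − M₁ = 214.5452 − 178.9922 = 35.553 million.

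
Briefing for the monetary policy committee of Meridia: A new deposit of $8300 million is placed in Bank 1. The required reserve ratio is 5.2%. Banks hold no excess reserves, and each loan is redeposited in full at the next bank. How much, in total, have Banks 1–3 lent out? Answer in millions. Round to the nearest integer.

Bank i lends (1 − rr)^i of the original deposit: Bank 1 lends 8300·0.9480 = 7868.4000, Bank 2 lends 8300·0.9480² = 7459.2432, and so on.
Summing a geometric series: total = 8300·[0.9480·(1 − 0.9480^3) / (1 − 0.9480)] ≈ 22399.0058 million.

$22399 million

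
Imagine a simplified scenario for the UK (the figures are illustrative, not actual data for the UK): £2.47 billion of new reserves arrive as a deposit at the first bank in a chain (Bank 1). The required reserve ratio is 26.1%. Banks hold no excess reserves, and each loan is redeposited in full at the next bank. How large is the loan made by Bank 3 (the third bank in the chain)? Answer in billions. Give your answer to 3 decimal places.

Each bank lends a fraction (1 − rr) = 0.7390 of the deposit it receives, so Bank 3 receives 2.47·0.7390^2 and lends 2.47·0.7390^3 ≈ 0.9969 billion.

£0.997 billion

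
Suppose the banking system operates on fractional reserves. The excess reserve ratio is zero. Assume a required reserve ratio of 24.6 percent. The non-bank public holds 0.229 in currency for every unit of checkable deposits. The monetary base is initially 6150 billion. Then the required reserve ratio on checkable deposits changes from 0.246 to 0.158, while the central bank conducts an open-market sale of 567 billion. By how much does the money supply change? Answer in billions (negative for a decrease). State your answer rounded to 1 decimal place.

1817.7 billion

Before: m₁ = (1 + 0.229) / (0.246 + 0.229) ≈ 2.587368, MB₁ = 6150, so M₁ = 2.587368 × 6150 = 15912.3132 billion.
After: m₂ = (1 + 0.229) / (0.158 + 0.229) ≈ 3.175711, MB₂ = 6150 − 567 = 5583, so M₂ = 3.175711 × 5583 ≈ 17729.9945 billion.
ΔM = M₂ − M₁ = 17729.9945 − 15912.3132 = 1817.6813 billion.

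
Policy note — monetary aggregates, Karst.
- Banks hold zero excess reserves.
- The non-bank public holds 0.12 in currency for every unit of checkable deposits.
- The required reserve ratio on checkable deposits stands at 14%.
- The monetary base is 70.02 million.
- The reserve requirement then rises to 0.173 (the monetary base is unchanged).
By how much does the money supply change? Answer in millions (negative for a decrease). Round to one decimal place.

Initially m₁ = (1 + 0.12) / (0.14 + 0.12) ≈ 4.3077, so M₁ = 4.3077 × 70.02 ≈ 301.6252 million.
After the change m₂ = (1 + 0.12) / (0.173 + 0.12) ≈ 3.8225, so M₂ = 3.8225 × 70.02 ≈ 267.6514 million.
ΔM = M₂ − M₁ = 267.6514 − 301.6252 = -33.9738 million.

-34.0 million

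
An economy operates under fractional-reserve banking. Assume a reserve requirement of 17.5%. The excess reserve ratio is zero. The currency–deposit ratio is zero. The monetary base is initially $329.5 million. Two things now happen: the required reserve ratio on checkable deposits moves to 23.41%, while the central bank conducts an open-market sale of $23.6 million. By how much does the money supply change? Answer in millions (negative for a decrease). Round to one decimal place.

Before: m₁ = 1 / (0.175) ≈ 5.71429, MB₁ = 329.5, so M₁ = 5.71429 × 329.5 ≈ 1882.8586 million.
After: m₂ = 1 / (0.2341) ≈ 4.27168, MB₂ = 329.5 − 23.6 = 305.9, so M₂ = 4.27168 × 305.9 ≈ 1306.7069 million.
ΔM = M₂ − M₁ = 1306.7069 − 1882.8586 = -576.1517 million.

-576.2 million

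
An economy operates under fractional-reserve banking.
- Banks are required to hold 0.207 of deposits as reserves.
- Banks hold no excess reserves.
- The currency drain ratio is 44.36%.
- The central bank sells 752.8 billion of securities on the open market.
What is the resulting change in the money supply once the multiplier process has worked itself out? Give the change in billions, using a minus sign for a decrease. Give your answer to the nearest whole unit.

The money multiplier is m = (1 + c) / (rr + c) = (1 + 0.4436) / (0.207 + 0.4436) ≈ 2.2189.
The sale removes 752.8 billion of base, so ΔM = m × ΔMB = 2.2189 × (−752.8) ≈ -1670.3879 billion.

-1670 billion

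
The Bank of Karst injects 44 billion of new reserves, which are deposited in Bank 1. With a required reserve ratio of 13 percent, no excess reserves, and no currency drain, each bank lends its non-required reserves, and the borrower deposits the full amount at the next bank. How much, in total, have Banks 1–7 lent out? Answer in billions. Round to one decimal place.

Bank i lends (1 − rr)^i of the original deposit: Bank 1 lends 44·0.8700 = 38.2800, Bank 2 lends 44·0.8700² = 33.3036, and so on.
Summing a geometric series: total = 44·[0.8700·(1 − 0.8700^7) / (1 − 0.8700)] ≈ 183.3745 billion.

183.4 billion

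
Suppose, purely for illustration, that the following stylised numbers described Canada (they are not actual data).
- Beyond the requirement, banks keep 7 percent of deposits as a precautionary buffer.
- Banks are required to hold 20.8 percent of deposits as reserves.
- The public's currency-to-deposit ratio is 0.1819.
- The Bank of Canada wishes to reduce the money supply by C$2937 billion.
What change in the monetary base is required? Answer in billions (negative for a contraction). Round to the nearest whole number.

-1143 billion

The money multiplier is m = (1 + c) / (rr + e + c) = (1 + 0.1819) / (0.208 + 0.07 + 0.1819) ≈ 2.56991.
ΔMB = ΔM / m = (−2937) / 2.56991 ≈ -1142.8416 billion.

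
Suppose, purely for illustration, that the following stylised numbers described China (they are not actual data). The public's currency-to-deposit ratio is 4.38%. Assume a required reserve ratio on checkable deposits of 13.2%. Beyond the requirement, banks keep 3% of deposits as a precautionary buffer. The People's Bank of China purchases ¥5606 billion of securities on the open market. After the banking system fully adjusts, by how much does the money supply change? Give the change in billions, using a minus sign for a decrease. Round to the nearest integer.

¥28433 billion

The money multiplier is m = (1 + c) / (rr + e + c) = (1 + 0.0438) / (0.132 + 0.03 + 0.0438) ≈ 5.07191.
The purchase adds 5606 billion of base, so ΔM = m × ΔMB = 5.07191 × (+5606) ≈ 28433.1275 billion.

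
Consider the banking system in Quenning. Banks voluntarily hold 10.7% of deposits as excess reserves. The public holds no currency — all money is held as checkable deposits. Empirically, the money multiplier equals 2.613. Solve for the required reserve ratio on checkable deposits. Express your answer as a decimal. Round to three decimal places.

0.276

Using m = 2.613. Since m = (1 + c)/(c + rr + e), the denominator satisfies c + rr + e = (1 + c)/m = (1 + 0) / 2.613 ≈ 0.382702.
With c = 0 and e = 0.107, the required reserve ratio on checkable deposits is 0.382702 − 0 − 0.107 = 0.275702.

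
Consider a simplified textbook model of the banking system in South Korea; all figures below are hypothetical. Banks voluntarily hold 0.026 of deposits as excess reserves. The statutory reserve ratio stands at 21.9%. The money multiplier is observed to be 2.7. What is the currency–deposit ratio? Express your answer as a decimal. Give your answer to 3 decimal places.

0.199

Using m = 2.7. From m = (1 + c)/(c + rr + e), rearranging gives 1 + c = m·(c + rr + e), so c·(1 − m) = m·(rr + e) − 1.
Hence c = [m·(rr + e) − 1]/(1 − m) = [2.7 × (0.219 + 0.026) − 1] / (1 − 2.7) ≈ 0.199118.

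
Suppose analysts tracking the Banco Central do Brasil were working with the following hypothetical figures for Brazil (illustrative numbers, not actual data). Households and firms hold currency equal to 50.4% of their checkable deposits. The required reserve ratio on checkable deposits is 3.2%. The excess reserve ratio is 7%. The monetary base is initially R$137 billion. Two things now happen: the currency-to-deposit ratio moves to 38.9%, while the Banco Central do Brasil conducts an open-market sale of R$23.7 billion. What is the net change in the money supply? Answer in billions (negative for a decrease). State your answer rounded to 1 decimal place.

-19.5 billion

Before: m₁ = (1 + 0.504) / (0.032 + 0.07 + 0.504) ≈ 2.48185, MB₁ = 137, so M₁ = 2.48185 × 137 ≈ 340.0135 billion.
After: m₂ = (1 + 0.389) / (0.032 + 0.07 + 0.389) ≈ 2.82892, MB₂ = 137 − 23.7 = 113.3, so M₂ = 2.82892 × 113.3 ≈ 320.5166 billion.
ΔM = M₂ − M₁ = 320.5166 − 340.0135 = -19.4969 billion.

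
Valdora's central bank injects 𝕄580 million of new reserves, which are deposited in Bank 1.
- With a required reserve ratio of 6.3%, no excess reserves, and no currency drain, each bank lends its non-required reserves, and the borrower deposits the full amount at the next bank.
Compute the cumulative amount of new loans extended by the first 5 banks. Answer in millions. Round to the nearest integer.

Bank i lends (1 − rr)^i of the original deposit: Bank 1 lends 580·0.9370 = 543.4600, Bank 2 lends 580·0.9370² ≈ 509.2220, and so on.
Summing a geometric series: total = 580·[0.9370·(1 − 0.9370^5) / (1 − 0.9370)] ≈ 2395.8192 million.

𝕄2396 million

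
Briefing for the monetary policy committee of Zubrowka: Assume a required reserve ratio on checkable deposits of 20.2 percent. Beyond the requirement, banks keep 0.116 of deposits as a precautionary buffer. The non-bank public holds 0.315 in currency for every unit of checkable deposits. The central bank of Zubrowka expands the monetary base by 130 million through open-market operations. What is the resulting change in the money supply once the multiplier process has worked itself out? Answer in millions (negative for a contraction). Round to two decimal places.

The money multiplier is m = (1 + c) / (rr + e + c) = (1 + 0.315) / (0.202 + 0.116 + 0.315) ≈ 2.077409.
The purchase adds 130 million of base, so ΔM = m × ΔMB = 2.077409 × (+130) ≈ 270.0632 million.

270.06 million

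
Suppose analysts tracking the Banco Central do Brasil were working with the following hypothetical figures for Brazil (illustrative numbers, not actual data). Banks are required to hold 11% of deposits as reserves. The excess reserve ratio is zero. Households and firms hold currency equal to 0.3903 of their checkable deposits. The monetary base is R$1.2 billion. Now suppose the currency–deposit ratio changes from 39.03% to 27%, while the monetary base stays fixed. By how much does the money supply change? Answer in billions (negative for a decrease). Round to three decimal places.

Initially m₁ = (1 + 0.3903) / (0.11 + 0.3903) ≈ 2.77893, so M₁ = 2.77893 × 1.2 ≈ 3.3347 billion.
After the change m₂ = (1 + 0.27) / (0.11 + 0.27) ≈ 3.34211, so M₂ = 3.34211 × 1.2 ≈ 4.0105 billion.
ΔM = M₂ − M₁ = 4.0105 − 3.3347 = 0.6758 billion.

R$0.676 billion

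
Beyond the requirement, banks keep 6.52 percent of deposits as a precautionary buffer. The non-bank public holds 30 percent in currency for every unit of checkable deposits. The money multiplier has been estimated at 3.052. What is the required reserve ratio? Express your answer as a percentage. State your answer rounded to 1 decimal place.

6.1%

Using m = 3.052. Since m = (1 + c)/(c + rr + e), the denominator satisfies c + rr + e = (1 + c)/m = (1 + 0.3) / 3.052 ≈ 0.425950.
With c = 0.3 and e = 0.0652, the required reserve ratio is 0.425950 − 0.3 − 0.0652 = 0.06075.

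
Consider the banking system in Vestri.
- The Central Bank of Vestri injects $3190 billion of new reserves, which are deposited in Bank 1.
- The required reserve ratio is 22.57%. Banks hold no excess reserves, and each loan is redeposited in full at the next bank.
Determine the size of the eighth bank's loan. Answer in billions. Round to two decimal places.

$412.16 billion

Each bank lends a fraction (1 − rr) = 0.7743 of the deposit it receives, so Bank 8 receives 3190·0.7743^7 and lends 3190·0.7743^8 ≈ 412.1590 billion.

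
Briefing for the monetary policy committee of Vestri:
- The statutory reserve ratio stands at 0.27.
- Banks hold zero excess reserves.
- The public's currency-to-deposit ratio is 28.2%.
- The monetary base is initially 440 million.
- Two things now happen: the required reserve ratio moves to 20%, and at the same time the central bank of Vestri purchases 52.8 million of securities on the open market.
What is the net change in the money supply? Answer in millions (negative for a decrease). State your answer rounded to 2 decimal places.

Before: m₁ = (1 + 0.282) / (0.27 + 0.282) ≈ 2.322464, MB₁ = 440, so M₁ = 2.322464 × 440 ≈ 1021.8842 million.
After: m₂ = (1 + 0.282) / (0.2 + 0.282) ≈ 2.659751, MB₂ = 440 + 52.8 = 492.8, so M₂ = 2.659751 × 492.8 ≈ 1310.7253 million.
ΔM = M₂ − M₁ = 1310.7253 − 1021.8842 = 288.8411 million.

288.84 million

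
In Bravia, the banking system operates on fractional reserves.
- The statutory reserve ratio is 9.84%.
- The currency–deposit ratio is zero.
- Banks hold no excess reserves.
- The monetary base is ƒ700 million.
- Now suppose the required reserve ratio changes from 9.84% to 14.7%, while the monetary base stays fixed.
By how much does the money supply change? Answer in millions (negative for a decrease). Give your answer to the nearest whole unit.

Initially m₁ = 1 / (0.0984) ≈ 10.1626, so M₁ = 10.1626 × 700 = 7113.82 million.
After the change m₂ = 1 / (0.147) ≈ 6.8027, so M₂ = 6.8027 × 700 = 4761.89 million.
ΔM = M₂ − M₁ = 4761.89 − 7113.82 = -2351.93 million.

-2352 million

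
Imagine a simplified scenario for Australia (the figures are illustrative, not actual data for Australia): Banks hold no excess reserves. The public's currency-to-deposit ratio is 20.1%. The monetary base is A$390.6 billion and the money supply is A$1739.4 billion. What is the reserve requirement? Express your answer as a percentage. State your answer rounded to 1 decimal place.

6.9%

Using m = M/MB = 1739.4/390.6 ≈ 4.453149. Since m = (1 + c)/(c + rr + e), the denominator satisfies c + rr + e = (1 + c)/m = (1 + 0.201) / 4.453149 ≈ 0.269697.
With c = 0.201 and e = 0, the reserve requirement is 0.269697 − 0.201 − 0 = 0.068697.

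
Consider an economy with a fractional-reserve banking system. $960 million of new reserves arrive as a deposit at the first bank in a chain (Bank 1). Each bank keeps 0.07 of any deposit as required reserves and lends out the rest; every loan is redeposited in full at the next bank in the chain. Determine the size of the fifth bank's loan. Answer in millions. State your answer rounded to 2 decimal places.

$667.86 million

Each bank lends a fraction (1 − rr) = 0.9300 of the deposit it receives, so Bank 5 receives 960·0.9300^4 and lends 960·0.9300^5 ≈ 667.8608 million.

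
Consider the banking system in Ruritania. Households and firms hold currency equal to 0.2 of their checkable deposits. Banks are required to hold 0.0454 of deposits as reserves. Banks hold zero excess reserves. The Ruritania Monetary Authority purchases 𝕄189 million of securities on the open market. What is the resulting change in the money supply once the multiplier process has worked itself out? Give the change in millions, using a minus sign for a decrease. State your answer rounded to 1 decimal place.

𝕄924.2 million

The money multiplier is m = (1 + c) / (rr + c) = (1 + 0.2) / (0.0454 + 0.2) ≈ 4.88998.
The purchase adds 189 million of base, so ΔM = m × ΔMB = 4.88998 × (+189) ≈ 924.2062 million.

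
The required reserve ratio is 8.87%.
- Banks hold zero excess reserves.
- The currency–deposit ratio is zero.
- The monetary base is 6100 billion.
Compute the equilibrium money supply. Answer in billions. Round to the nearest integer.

With no currency drain or excess reserves, the money multiplier is m = 1/rr = 1/0.0887 ≈ 11.27396.
Money supply M = m × MB = 11.27396 × 6100 = 68771.156 billion.

68771 billion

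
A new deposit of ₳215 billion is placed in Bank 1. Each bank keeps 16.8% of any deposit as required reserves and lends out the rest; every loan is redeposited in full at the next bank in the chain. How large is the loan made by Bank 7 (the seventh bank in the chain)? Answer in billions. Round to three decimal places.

Each bank lends a fraction (1 − rr) = 0.8320 of the deposit it receives, so Bank 7 receives 215·0.8320^6 and lends 215·0.8320^7 ≈ 59.3337 billion.

₳59.334 billion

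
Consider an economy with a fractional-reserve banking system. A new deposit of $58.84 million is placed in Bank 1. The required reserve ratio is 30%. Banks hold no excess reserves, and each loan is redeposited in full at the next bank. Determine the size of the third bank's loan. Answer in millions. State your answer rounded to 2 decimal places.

Each bank lends a fraction (1 − rr) = 0.7000 of the deposit it receives, so Bank 3 receives 58.84·0.7000^2 and lends 58.84·0.7000^3 ≈ 20.1821 million.

$20.18 million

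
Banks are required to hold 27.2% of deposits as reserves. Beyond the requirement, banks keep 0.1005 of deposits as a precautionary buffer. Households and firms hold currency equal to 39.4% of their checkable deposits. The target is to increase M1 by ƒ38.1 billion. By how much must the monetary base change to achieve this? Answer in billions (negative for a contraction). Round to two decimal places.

The money multiplier is m = (1 + c) / (rr + e + c) = (1 + 0.394) / (0.272 + 0.1005 + 0.394) ≈ 1.81866.
ΔMB = ΔM / m = (+38.1) / 1.81866 ≈ 20.9495 billion.

ƒ20.95 billion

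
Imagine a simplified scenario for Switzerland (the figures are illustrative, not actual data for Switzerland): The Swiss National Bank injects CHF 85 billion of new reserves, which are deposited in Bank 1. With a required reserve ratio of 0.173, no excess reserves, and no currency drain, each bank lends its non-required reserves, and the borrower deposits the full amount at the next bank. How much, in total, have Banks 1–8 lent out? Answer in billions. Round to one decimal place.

CHF 317.4 billion

Bank i lends (1 − rr)^i of the original deposit: Bank 1 lends 85·0.8270 = 70.2950, Bank 2 lends 85·0.8270² ≈ 58.1340, and so on.
Summing a geometric series: total = 85·[0.8270·(1 − 0.8270^8) / (1 − 0.8270)] ≈ 317.4253 billion.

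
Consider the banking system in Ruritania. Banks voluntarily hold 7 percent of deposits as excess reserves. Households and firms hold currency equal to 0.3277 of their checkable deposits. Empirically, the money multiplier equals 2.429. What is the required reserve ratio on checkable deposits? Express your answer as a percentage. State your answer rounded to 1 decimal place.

Using m = 2.429. Since m = (1 + c)/(c + rr + e), the denominator satisfies c + rr + e = (1 + c)/m = (1 + 0.3277) / 2.429 ≈ 0.546604.
With c = 0.3277 and e = 0.07, the required reserve ratio on checkable deposits is 0.546604 − 0.3277 − 0.07 = 0.148904.

14.9%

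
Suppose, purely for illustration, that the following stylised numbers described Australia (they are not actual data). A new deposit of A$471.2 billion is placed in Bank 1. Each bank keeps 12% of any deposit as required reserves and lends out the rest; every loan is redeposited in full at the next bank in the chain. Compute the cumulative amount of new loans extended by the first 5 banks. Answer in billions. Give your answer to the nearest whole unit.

Bank i lends (1 − rr)^i of the original deposit: Bank 1 lends 471.2·0.8800 = 414.6560, Bank 2 lends 471.2·0.8800² ≈ 364.8973, and so on.
Summing a geometric series: total = 471.2·[0.8800·(1 − 0.8800^5) / (1 − 0.8800)] ≈ 1631.9066 billion.

A$1632 billion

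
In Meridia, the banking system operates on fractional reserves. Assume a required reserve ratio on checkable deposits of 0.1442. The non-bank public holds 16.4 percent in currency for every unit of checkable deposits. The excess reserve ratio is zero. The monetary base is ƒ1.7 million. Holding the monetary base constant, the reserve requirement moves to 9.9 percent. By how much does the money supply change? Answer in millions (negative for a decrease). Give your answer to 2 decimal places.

ƒ1.10 million

Initially m₁ = (1 + 0.164) / (0.1442 + 0.164) ≈ 3.7768, so M₁ = 3.7768 × 1.7 ≈ 6.4206 million.
After the change m₂ = (1 + 0.164) / (0.099 + 0.164) ≈ 4.4259, so M₂ = 4.4259 × 1.7 ≈ 7.524 million.
ΔM = M₂ − M₁ = 7.524 − 6.4206 = 1.1034 million.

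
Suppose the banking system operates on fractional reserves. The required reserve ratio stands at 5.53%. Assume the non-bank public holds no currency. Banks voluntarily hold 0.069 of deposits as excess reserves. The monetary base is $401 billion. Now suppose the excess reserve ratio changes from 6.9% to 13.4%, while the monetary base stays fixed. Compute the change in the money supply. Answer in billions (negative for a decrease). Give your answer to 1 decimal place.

Initially m₁ = 1 / (0.0553 + 0.069) ≈ 8.04505, so M₁ = 8.04505 × 401 ≈ 3226.065 billion.
After the change m₂ = 1 / (0.0553 + 0.134) ≈ 5.28262, so M₂ = 5.28262 × 401 ≈ 2118.3306 billion.
ΔM = M₂ − M₁ = 2118.3306 − 3226.065 = -1107.7344 billion.

-1107.7 billion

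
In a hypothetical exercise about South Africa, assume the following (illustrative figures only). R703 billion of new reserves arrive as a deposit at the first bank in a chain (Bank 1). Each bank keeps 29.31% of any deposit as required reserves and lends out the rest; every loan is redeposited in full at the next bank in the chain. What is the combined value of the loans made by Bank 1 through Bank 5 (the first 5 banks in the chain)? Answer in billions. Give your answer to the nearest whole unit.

R1396 billion

Bank i lends (1 − rr)^i of the original deposit: Bank 1 lends 703·0.7069 = 496.9507, Bank 2 lends 703·0.7069² ≈ 351.2944, and so on.
Summing a geometric series: total = 703·[0.7069·(1 − 0.7069^5) / (1 − 0.7069)] ≈ 1396.2121 billion.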